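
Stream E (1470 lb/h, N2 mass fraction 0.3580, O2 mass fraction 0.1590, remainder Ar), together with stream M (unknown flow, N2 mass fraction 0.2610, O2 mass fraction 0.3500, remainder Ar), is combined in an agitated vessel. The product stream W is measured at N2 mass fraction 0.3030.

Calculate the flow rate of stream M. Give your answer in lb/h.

1925 lb/h

Let M be the unknown flow. Total out = 1470 + M.
N2 balance: 526.26 + 0.261·M = 0.303·(1470 + M)
(0.261 − 0.303)·M = 0.303×1470 − 526.26 = -80.85
M = -80.85 / -0.042 = 1925 lb/h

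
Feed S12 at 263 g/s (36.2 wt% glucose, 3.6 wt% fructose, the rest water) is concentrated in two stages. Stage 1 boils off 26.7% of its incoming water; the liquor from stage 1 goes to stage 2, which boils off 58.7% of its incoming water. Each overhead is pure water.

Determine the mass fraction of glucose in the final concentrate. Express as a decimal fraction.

0.6239

water in feed = 263×0.602 = 158.33 g/s.
After stage 1: water left = (1−0.267)×158.33 = 116.05; stream total = 220.73 g/s.
After stage 2: water left = (1−0.587)×116.05 = 47.93; final concentrate = 152.6 g/s.
glucose fraction = 95.206/152.6 = 0.6239.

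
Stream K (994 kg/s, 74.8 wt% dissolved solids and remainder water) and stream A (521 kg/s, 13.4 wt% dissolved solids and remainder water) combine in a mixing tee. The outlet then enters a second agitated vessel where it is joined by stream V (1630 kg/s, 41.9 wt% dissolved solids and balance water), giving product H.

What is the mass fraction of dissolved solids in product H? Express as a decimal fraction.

Overall, product flow = 3145 kg/s.
dissolved solids in = 994×0.748 + 521×0.134 + 1630×0.419 = 1496.3 kg/s.
dissolved solids fraction in H = 0.476.

0.476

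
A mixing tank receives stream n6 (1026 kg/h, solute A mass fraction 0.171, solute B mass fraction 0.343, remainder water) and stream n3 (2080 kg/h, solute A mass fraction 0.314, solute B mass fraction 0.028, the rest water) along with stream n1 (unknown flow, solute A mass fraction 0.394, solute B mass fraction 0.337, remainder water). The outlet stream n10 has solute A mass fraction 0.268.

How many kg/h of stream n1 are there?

Let n1 be the unknown flow. Total out = 3106 + n1.
solute A balance: 828.57 + 0.394·n1 = 0.268·(3106 + n1)
(0.394 − 0.268)·n1 = 0.268×3106 − 828.57 = 3.842
n1 = 3.842 / 0.126 = 30.492 kg/h

30.49 kg/h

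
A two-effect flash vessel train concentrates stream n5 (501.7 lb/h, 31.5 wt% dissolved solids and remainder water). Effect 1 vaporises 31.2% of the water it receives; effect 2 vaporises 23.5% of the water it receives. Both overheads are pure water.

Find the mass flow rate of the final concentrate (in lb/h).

water in feed = 501.7×0.685 = 343.66 lb/h.
After stage 1: water left = (1−0.312)×343.66 = 236.44; stream total = 394.48 lb/h.
After stage 2: water left = (1−0.235)×236.44 = 180.88; final concentrate = 338.91 lb/h.

338.9 lb/h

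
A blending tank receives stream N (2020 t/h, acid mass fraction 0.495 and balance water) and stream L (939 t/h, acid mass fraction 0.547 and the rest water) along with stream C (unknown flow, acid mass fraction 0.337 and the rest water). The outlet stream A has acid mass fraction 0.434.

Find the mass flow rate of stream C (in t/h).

Let C be the unknown flow. Total out = 2959 + C.
acid balance: 1513.5 + 0.337·C = 0.434·(2959 + C)
(0.337 − 0.434)·C = 0.434×2959 − 1513.5 = -229.33
C = -229.33 / -0.097 = 2364.2 t/h

2364 t/h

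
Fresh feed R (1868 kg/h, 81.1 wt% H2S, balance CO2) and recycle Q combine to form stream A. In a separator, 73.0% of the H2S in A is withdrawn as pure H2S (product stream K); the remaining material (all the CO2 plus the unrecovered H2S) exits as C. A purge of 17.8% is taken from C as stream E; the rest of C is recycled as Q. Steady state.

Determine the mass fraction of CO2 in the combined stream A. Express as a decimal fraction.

0.505

CO2 enters only via R and leaves only via the purge: 1868×0.189 = 0.178×(CO2 in C), and the separator passes all CO2, so CO2 in A = CO2 in C = 1983.4 kg/h.
H2S in A: m_A = 1868×0.811 + (1−0.178)·(1−0.730)·m_A, so m_A = 1514.9/0.7781 = 1947.1 kg/h.
A = 1947.1 + 1983.4 = 3930.5 kg/h.
CO2 fraction in A = 1983.4/3930.5 = 0.505.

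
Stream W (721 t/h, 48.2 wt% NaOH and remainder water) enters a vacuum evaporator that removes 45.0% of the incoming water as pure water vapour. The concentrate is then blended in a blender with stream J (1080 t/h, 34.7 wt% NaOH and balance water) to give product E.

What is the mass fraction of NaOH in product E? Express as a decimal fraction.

0.4423

Vapour removed = 0.450×0.518×721 = 168.07 t/h; concentrate = 552.93 t/h.
NaOH reaching the mixer = 347.52 (from concentrate) + 1080×0.347 = 722.28 t/h.
Product flow = 552.93 + 1080 = 1632.9 t/h; NaOH fraction = 0.4423.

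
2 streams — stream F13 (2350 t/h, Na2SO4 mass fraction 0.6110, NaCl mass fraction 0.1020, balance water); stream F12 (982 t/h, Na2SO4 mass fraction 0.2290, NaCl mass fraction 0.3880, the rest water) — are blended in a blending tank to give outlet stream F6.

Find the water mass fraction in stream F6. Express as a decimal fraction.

0.3153

Total flow out = 2350 + 982 = 3332 t/h.
water in = 2350×0.287 + 982×0.383 = 1050.6 t/h.
water mass fraction in F6 = 1050.6/3332 = 0.3153.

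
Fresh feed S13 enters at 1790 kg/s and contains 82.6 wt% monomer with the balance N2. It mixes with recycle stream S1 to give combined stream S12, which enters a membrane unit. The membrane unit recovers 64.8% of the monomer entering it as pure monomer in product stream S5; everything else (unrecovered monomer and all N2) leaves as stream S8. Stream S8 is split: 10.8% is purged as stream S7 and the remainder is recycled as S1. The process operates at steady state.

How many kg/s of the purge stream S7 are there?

393.4 kg/s

N2 enters only via S13 and leaves only via the purge: 1790×0.174 = 0.108×(N2 in S8), and the membrane unit passes all N2, so N2 in S12 = N2 in S8 = 2883.9 kg/s.
monomer in S12: m_A = 1790×0.826 + (1−0.108)·(1−0.648)·m_A, so m_A = 1478.5/0.6860 = 2155.3 kg/s.
S8 = (1−0.648)×2155.3 + 2883.9 = 3642.5 kg/s.
Purge S7 = 0.108×3642.5 = 393.39 kg/s.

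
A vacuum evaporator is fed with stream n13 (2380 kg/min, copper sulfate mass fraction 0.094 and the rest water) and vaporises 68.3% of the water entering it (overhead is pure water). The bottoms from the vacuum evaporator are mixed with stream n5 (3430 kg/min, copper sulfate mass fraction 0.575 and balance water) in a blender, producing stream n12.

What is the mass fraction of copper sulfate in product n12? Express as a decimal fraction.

Vapour removed = 0.683×0.906×2380 = 1472.7 kg/min; concentrate = 907.26 kg/min.
copper sulfate reaching the mixer = 223.72 (from concentrate) + 3430×0.575 = 2196 kg/min.
Product flow = 907.26 + 3430 = 4337.3 kg/min; copper sulfate fraction = 0.506.

0.506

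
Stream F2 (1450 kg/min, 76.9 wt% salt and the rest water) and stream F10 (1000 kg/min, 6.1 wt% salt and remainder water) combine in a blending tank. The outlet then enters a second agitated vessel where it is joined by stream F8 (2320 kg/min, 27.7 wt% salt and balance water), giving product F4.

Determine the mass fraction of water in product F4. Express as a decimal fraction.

0.619

Overall, product flow = 4770 kg/min.
water in = 1450×0.231 + 1000×0.939 + 2320×0.723 = 2951.3 kg/min.
water fraction in F4 = 0.619.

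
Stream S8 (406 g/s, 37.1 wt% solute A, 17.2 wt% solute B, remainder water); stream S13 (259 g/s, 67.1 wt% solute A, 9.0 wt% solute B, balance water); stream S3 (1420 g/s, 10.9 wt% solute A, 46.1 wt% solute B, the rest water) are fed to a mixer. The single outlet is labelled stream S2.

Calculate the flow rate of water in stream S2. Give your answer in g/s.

858 g/s

water out = water in = 406×0.457 + 259×0.239 + 1420×0.430 = 858.04 g/s.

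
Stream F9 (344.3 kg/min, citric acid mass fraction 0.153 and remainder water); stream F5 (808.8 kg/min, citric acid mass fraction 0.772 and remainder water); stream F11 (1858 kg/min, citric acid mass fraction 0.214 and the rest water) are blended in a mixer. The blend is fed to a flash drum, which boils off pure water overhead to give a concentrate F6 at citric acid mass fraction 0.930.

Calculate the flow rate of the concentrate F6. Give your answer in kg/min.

citric acid entering = 344.3×0.153 + 808.8×0.772 + 1858×0.214 = 1074.7 kg/min.
All citric acid reports to F6, so F6 = 1074.7/0.930 = 1155.6 kg/min.

1156 kg/min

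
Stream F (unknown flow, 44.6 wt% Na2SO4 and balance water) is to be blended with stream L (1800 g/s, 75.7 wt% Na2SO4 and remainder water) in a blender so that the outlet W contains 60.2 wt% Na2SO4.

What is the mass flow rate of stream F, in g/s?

Let F be the unknown flow. Total out = 1800 + F.
Na2SO4 balance: 1362.6 + 0.446·F = 0.602·(1800 + F)
(0.446 − 0.602)·F = 0.602×1800 − 1362.6 = -279
F = -279 / -0.156 = 1788.5 g/s

1788 g/s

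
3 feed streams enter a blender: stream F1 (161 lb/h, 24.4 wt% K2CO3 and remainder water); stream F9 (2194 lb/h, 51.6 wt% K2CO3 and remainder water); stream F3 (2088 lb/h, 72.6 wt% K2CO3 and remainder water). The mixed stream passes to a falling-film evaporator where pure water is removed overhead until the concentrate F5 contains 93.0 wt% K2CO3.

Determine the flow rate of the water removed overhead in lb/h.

1553 lb/h

K2CO3 entering = 161×0.244 + 2194×0.516 + 2088×0.726 = 2687.3 lb/h.
All K2CO3 reports to F5, so F5 = 2687.3/0.930 = 2889.5 lb/h.
Total feed = 4443 lb/h; overhead = 4443 − 2889.5 = 1553.5 lb/h.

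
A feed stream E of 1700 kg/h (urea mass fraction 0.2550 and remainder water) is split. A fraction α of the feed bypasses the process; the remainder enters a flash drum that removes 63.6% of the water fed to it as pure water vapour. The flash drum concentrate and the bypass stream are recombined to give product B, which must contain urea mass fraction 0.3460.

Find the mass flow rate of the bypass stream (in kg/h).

756.4 kg/h

All 1700×0.255 = 433.5 kg/h of urea reaches B, so B = 433.5/0.346 = 1252.9 kg/h and vapour = 447.11 kg/h.
The evaporator receives (1−α)·1700 of feed at 0.745 water and removes 0.636 of that water:
0.636×0.745×(1−α)×1700 = 447.11
(1−α) = 447.11/805.49 = 0.5551;  α = 0.4449.
Bypass flow = 0.4449×1700 = 756.37 kg/h.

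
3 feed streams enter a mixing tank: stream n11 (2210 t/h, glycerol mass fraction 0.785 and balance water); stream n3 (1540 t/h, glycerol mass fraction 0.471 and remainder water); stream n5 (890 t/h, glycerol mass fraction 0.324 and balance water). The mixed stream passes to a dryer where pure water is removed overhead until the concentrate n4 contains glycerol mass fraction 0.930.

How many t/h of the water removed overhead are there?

1685 t/h

glycerol entering = 2210×0.785 + 1540×0.471 + 890×0.324 = 2748.6 t/h.
All glycerol reports to n4, so n4 = 2748.6/0.930 = 2955.4 t/h.
Total feed = 4640 t/h; overhead = 4640 − 2955.4 = 1684.6 t/h.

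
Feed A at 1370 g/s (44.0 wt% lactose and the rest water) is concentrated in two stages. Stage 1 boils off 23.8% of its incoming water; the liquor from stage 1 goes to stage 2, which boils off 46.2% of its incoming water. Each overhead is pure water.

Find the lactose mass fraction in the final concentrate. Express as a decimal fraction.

water in feed = 1370×0.560 = 767.2 g/s.
After stage 1: water left = (1−0.238)×767.2 = 584.61; stream total = 1187.4 g/s.
After stage 2: water left = (1−0.462)×584.61 = 314.52; final concentrate = 917.32 g/s.
lactose fraction = 602.8/917.32 = 0.6571.

0.6571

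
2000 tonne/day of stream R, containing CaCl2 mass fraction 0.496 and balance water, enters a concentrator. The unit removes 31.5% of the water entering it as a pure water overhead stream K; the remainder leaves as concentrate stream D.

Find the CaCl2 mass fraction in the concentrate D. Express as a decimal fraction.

0.590

CaCl2 is not removed: 2000×0.496 = 992 tonne/day of CaCl2 enters D.
water entering = 2000×0.504 = 1008 tonne/day; overhead removed = 0.315×1008 = 317.52 tonne/day.
Concentrate = 2000 − 317.52 = 1682.5 tonne/day.
Mass fraction = 992/1682.5 = 0.590.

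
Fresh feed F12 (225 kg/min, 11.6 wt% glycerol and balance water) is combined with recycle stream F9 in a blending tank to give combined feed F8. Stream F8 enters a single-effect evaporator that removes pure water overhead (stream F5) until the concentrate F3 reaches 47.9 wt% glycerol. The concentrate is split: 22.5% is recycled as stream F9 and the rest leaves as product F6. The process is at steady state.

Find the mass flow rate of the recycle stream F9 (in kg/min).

Overall glycerol balance (none leaves overhead): glycerol in fresh feed = glycerol in product, i.e. 225×0.116 = (1−0.225)·F3·0.479.
F3 = 26.1/(0.479×0.775) = 70.308 kg/min.
Recycle F9 = 0.225×70.308 = 15.819 kg/min.

15.82 kg/min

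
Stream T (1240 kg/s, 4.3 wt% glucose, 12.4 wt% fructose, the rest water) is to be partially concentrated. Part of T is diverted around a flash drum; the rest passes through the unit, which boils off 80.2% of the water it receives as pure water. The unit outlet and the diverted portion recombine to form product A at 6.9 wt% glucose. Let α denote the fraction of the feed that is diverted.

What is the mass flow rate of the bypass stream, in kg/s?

540.6 kg/s

All 1240×0.043 = 53.32 kg/s of glucose reaches A, so A = 53.32/0.069 = 772.75 kg/s and vapour = 467.25 kg/s.
The evaporator receives (1−α)·1240 of feed at 0.833 water and removes 0.802 of that water:
0.802×0.833×(1−α)×1240 = 467.25
(1−α) = 467.25/828.4 = 0.5640;  α = 0.4360.
Bypass flow = 0.4360×1240 = 540.6 kg/s.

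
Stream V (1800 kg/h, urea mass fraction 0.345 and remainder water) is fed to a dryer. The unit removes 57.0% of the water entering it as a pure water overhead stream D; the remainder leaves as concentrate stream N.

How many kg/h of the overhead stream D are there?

672 kg/h

water entering = 1800×0.655 = 1179 kg/h; overhead removed = 0.570×1179 = 672.03 kg/h.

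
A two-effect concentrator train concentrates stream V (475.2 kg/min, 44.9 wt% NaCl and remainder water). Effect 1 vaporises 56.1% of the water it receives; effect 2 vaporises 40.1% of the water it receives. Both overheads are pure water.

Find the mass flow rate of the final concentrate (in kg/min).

water in feed = 475.2×0.551 = 261.84 kg/min.
After stage 1: water left = (1−0.561)×261.84 = 114.95; stream total = 328.31 kg/min.
After stage 2: water left = (1−0.401)×114.95 = 68.852; final concentrate = 282.22 kg/min.

282.2 kg/min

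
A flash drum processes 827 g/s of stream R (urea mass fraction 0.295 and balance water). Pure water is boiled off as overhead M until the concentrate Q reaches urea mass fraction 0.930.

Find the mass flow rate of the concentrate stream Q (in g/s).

262.3 g/s

urea is conserved: 827×0.295 = 243.96 g/s all reports to the concentrate.
Concentrate = 243.96/(target fraction) = 262.33 g/s.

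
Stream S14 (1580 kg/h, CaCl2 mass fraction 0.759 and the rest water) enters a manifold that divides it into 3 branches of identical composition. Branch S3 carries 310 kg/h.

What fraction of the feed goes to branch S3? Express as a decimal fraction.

Fraction to S3 = 310/1580 = 0.1962.

0.196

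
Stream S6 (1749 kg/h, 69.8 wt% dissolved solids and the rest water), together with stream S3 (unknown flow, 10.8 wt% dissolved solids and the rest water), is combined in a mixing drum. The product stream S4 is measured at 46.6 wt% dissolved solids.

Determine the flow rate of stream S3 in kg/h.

1133 kg/h

Let S3 be the unknown flow. Total out = 1749 + S3.
dissolved solids balance: 1220.8 + 0.108·S3 = 0.466·(1749 + S3)
(0.108 − 0.466)·S3 = 0.466×1749 − 1220.8 = -405.77
S3 = -405.77 / -0.358 = 1133.4 kg/h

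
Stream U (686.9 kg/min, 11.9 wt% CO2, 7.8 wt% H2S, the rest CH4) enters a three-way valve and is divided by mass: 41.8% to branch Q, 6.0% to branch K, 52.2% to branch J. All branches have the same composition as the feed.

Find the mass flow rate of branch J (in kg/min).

358.6 kg/min

Branch J flow = 0.522×686.9 = 358.56 kg/min.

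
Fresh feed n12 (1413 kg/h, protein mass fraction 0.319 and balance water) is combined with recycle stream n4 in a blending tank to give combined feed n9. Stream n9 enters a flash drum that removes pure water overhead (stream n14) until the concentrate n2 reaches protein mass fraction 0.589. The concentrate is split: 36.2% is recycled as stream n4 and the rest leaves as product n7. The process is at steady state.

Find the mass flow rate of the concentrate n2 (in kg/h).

Overall protein balance (none leaves overhead): protein in fresh feed = protein in product, i.e. 1413×0.319 = (1−0.362)·n2·0.589.
n2 = 450.75/(0.589×0.638) = 1199.5 kg/h.

1199 kg/h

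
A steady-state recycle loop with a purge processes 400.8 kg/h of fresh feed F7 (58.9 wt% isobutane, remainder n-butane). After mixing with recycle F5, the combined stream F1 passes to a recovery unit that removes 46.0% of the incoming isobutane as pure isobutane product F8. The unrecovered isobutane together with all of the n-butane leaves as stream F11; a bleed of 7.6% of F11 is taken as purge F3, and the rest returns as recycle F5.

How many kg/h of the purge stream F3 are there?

n-butane enters only via F7 and leaves only via the purge: 400.8×0.411 = 0.076×(n-butane in F11), and the recovery unit passes all n-butane, so n-butane in F1 = n-butane in F11 = 2167.5 kg/h.
isobutane in F1: m_A = 400.8×0.589 + (1−0.076)·(1−0.460)·m_A, so m_A = 236.07/0.5010 = 471.16 kg/h.
F11 = (1−0.460)×471.16 + 2167.5 = 2421.9 kg/h.
Purge F3 = 0.076×2421.9 = 184.07 kg/h.

184.1 kg/h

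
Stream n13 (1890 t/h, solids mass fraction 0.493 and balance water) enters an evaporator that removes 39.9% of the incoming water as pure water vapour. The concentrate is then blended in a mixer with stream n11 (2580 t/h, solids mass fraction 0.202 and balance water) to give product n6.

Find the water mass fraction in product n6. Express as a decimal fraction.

Vapour removed = 0.399×0.507×1890 = 382.33 t/h; concentrate = 1507.7 t/h.
water reaching the mixer = 575.9 (from concentrate) + 2580×0.798 = 2634.7 t/h.
Product flow = 1507.7 + 2580 = 4087.7 t/h; water fraction = 0.645.

0.645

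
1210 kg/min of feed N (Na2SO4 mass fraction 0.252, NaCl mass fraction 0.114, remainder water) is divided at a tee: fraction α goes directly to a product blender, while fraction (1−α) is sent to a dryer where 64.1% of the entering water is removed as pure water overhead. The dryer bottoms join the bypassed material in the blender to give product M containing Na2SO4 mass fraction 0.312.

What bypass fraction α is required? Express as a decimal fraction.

All 1210×0.252 = 304.92 kg/min of Na2SO4 reaches M, so M = 304.92/0.312 = 977.31 kg/min and vapour = 232.69 kg/min.
The evaporator receives (1−α)·1210 of feed at 0.634 water and removes 0.641 of that water:
0.641×0.634×(1−α)×1210 = 232.69
(1−α) = 232.69/491.74 = 0.4732;  α = 0.5268.

0.527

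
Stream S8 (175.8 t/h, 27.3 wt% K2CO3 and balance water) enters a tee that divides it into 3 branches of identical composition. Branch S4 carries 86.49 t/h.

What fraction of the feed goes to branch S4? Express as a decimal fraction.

0.492

Fraction to S4 = 86.49/175.8 = 0.4920.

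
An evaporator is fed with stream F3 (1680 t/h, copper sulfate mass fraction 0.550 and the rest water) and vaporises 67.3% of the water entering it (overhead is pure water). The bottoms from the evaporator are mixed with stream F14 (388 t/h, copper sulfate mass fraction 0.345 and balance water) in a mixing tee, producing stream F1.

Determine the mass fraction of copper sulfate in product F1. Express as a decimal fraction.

0.678

Vapour removed = 0.673×0.450×1680 = 508.79 t/h; concentrate = 1171.2 t/h.
copper sulfate reaching the mixer = 924 (from concentrate) + 388×0.345 = 1057.9 t/h.
Product flow = 1171.2 + 388 = 1559.2 t/h; copper sulfate fraction = 0.678.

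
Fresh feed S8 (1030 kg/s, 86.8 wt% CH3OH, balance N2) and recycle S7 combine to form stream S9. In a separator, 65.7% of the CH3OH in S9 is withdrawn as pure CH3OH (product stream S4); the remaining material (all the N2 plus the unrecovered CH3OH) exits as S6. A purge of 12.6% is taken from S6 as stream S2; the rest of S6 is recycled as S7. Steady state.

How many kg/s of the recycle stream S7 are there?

N2 enters only via S8 and leaves only via the purge: 1030×0.132 = 0.126×(N2 in S6), and the separator passes all N2, so N2 in S9 = N2 in S6 = 1079 kg/s.
CH3OH in S9: m_A = 1030×0.868 + (1−0.126)·(1−0.657)·m_A, so m_A = 894.04/0.7002 = 1276.8 kg/s.
S6 = (1−0.657)×1276.8 + 1079 = 1517 kg/s.
Recycle S7 = (1−0.126)×1517 = 1325.8 kg/s.

1326 kg/s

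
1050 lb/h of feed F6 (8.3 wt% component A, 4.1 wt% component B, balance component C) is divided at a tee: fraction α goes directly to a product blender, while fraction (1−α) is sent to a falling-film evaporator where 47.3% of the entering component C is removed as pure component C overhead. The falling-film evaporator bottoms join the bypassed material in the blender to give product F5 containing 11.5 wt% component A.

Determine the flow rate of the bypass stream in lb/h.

344.9 lb/h

All 1050×0.083 = 87.15 lb/h of component A reaches F5, so F5 = 87.15/0.115 = 757.83 lb/h and vapour = 292.17 lb/h.
The evaporator receives (1−α)·1050 of feed at 0.876 component C and removes 0.473 of that component C:
0.473×0.876×(1−α)×1050 = 292.17
(1−α) = 292.17/435.07 = 0.6716;  α = 0.3284.
Bypass flow = 0.3284×1050 = 344.86 lb/h.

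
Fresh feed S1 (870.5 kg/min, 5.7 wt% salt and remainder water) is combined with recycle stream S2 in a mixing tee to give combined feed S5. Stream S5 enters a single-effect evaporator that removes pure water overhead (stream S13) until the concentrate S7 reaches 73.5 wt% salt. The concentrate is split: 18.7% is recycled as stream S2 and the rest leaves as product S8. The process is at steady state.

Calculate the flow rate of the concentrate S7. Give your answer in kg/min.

Overall salt balance (none leaves overhead): salt in fresh feed = salt in product, i.e. 870.5×0.057 = (1−0.187)·S7·0.735.
S7 = 49.619/(0.735×0.813) = 83.036 kg/min.

83.04 kg/min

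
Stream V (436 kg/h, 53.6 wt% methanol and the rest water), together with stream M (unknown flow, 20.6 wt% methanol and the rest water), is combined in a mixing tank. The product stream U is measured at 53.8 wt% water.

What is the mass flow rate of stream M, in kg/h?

126 kg/h

Let M be the unknown flow. Total out = 436 + M.
water balance: 202.3 + 0.794·M = 0.538·(436 + M)
(0.794 − 0.538)·M = 0.538×436 − 202.3 = 32.264
M = 32.264 / 0.256 = 126.03 kg/h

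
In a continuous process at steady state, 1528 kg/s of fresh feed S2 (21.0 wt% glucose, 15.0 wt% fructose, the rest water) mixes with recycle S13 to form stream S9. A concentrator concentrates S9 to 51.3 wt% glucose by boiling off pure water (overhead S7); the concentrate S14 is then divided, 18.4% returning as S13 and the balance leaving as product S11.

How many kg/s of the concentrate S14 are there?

Overall glucose balance (none leaves overhead): glucose in fresh feed = glucose in product, i.e. 1528×0.210 = (1−0.184)·S14·0.513.
S14 = 320.88/(0.513×0.816) = 766.54 kg/s.

766.5 kg/s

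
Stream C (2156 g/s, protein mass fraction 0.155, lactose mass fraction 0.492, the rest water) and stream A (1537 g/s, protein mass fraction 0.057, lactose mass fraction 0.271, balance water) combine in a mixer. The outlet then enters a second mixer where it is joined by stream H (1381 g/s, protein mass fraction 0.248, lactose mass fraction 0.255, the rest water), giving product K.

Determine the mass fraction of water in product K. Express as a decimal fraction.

0.489

Overall, product flow = 5074 g/s.
water in = 2156×0.353 + 1537×0.672 + 1381×0.497 = 2480.3 g/s.
water fraction in K = 0.489.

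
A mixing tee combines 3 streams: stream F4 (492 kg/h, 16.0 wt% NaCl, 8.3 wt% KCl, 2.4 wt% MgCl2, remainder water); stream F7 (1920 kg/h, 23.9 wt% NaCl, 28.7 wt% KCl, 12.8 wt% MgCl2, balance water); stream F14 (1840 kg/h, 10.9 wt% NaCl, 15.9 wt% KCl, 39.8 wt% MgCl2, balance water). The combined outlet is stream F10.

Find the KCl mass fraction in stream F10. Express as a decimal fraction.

Total flow out = 492 + 1920 + 1840 = 4252 kg/h.
KCl in = 492×0.083 + 1920×0.287 + 1840×0.159 = 884.44 kg/h.
KCl mass fraction in F10 = 884.44/4252 = 0.208.

0.208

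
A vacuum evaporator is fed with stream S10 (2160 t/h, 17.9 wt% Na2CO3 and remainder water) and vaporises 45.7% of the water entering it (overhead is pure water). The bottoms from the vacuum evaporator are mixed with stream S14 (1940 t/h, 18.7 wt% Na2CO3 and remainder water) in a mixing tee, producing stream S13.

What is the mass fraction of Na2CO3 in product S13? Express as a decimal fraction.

0.228

Vapour removed = 0.457×0.821×2160 = 810.43 t/h; concentrate = 1349.6 t/h.
Na2CO3 reaching the mixer = 386.64 (from concentrate) + 1940×0.187 = 749.42 t/h.
Product flow = 1349.6 + 1940 = 3289.6 t/h; Na2CO3 fraction = 0.228.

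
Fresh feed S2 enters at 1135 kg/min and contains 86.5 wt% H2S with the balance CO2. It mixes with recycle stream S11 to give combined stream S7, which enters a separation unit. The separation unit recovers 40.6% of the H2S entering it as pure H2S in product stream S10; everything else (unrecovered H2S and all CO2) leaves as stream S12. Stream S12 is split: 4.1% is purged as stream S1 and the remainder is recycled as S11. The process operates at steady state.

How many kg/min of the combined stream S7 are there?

CO2 enters only via S2 and leaves only via the purge: 1135×0.135 = 0.041×(CO2 in S12), and the separation unit passes all CO2, so CO2 in S7 = CO2 in S12 = 3737.2 kg/min.
H2S in S7: m_A = 1135×0.865 + (1−0.041)·(1−0.406)·m_A, so m_A = 981.77/0.4304 = 2281.3 kg/min.
S7 = 2281.3 + 3737.2 = 6018.5 kg/min.

6019 kg/min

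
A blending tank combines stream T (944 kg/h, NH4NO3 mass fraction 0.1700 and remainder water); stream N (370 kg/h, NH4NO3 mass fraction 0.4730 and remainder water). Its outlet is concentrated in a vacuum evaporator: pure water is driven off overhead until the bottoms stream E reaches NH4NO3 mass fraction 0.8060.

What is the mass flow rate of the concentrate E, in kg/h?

416.2 kg/h

NH4NO3 entering = 944×0.170 + 370×0.473 = 335.49 kg/h.
All NH4NO3 reports to E, so E = 335.49/0.806 = 416.24 kg/h.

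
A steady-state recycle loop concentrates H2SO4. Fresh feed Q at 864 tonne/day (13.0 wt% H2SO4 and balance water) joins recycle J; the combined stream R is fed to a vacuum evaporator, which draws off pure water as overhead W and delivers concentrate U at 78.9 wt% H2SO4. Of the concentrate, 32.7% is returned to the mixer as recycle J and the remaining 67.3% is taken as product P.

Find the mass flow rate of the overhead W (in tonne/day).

Overall H2SO4 balance (none leaves overhead): H2SO4 in fresh feed = H2SO4 in product, i.e. 864×0.130 = (1−0.327)·U·0.789.
U = 112.32/(0.789×0.673) = 211.53 tonne/day.
Recycle J = 0.327×211.53 = 69.169 tonne/day.
Combined feed R = 864 + 69.169 = 933.17 tonne/day.
Overhead W = R − U = 933.17 − 211.53 = 721.64 tonne/day.

721.6 tonne/day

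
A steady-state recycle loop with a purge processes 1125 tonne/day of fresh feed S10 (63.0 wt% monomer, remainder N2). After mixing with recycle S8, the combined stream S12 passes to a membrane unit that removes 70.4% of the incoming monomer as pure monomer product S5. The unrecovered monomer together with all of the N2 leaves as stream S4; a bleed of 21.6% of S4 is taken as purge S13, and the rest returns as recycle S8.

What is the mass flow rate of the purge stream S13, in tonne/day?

N2 enters only via S10 and leaves only via the purge: 1125×0.370 = 0.216×(N2 in S4), and the membrane unit passes all N2, so N2 in S12 = N2 in S4 = 1927.1 tonne/day.
monomer in S12: m_A = 1125×0.630 + (1−0.216)·(1−0.704)·m_A, so m_A = 708.75/0.7679 = 922.93 tonne/day.
S4 = (1−0.704)×922.93 + 1927.1 = 2200.3 tonne/day.
Purge S13 = 0.216×2200.3 = 475.26 tonne/day.

475.3 tonne/day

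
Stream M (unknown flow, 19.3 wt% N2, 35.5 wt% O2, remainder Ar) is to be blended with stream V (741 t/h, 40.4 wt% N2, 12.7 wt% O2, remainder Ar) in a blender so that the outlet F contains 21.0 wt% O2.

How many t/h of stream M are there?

424.2 t/h

Let M be the unknown flow. Total out = 741 + M.
O2 balance: 94.107 + 0.355·M = 0.210·(741 + M)
(0.355 − 0.210)·M = 0.210×741 − 94.107 = 61.503
M = 61.503 / 0.145 = 424.16 t/h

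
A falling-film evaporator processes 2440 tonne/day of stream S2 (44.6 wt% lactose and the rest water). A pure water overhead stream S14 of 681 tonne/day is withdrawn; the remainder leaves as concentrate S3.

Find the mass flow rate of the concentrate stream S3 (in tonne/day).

1759 tonne/day

Concentrate = 2440 − 681 = 1759 tonne/day.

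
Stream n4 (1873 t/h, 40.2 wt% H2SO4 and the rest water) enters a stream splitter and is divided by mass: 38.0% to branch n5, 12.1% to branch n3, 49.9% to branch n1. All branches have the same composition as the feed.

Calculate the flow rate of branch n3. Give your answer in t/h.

226.6 t/h

Branch n3 flow = 0.121×1873 = 226.63 t/h.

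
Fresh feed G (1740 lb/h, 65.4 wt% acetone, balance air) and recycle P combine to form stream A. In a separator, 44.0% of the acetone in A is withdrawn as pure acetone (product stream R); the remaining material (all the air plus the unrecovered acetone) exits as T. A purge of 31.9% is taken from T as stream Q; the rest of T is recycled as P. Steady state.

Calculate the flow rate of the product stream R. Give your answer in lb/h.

acetone in A: m_A = 1740×0.654 + (1−0.319)·(1−0.440)·m_A, so m_A = 1138/0.6186 = 1839.5 lb/h.
Product R = 0.440×1839.5 = 809.36 lb/h.

809.4 lb/h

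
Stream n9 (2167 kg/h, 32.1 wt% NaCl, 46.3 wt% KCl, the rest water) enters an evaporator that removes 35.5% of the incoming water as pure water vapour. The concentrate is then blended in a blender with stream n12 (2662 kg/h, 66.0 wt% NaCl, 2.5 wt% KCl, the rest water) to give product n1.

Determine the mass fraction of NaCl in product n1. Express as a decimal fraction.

Vapour removed = 0.355×0.216×2167 = 166.17 kg/h; concentrate = 2000.8 kg/h.
NaCl reaching the mixer = 695.61 (from concentrate) + 2662×0.660 = 2452.5 kg/h.
Product flow = 2000.8 + 2662 = 4662.8 kg/h; NaCl fraction = 0.526.

0.526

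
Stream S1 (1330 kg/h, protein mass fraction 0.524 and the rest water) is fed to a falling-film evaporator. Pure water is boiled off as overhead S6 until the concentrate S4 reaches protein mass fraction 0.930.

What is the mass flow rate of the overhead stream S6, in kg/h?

protein is conserved: 1330×0.524 = 696.92 kg/h all reports to the concentrate.
Concentrate = 696.92/(target fraction) = 749.38 kg/h.
Overhead = 1330 − 749.38 = 580.62 kg/h.

580.6 kg/h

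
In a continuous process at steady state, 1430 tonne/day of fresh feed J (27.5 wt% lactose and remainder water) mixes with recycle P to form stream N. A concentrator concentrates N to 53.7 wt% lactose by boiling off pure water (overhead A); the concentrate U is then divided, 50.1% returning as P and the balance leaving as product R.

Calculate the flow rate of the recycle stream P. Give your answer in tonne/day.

735.2 tonne/day

Overall lactose balance (none leaves overhead): lactose in fresh feed = lactose in product, i.e. 1430×0.275 = (1−0.501)·U·0.537.
U = 393.25/(0.537×0.499) = 1467.6 tonne/day.
Recycle P = 0.501×1467.6 = 735.24 tonne/day.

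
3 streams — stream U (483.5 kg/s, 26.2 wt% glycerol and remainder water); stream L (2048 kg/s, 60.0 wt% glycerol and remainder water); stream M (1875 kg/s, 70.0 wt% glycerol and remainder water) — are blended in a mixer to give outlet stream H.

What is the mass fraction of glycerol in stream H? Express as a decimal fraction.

Total flow out = 483.5 + 2048 + 1875 = 4406.5 kg/s.
glycerol in = 483.5×0.262 + 2048×0.600 + 1875×0.700 = 2668 kg/s.
glycerol mass fraction in H = 2668/4406.5 = 0.605.

0.605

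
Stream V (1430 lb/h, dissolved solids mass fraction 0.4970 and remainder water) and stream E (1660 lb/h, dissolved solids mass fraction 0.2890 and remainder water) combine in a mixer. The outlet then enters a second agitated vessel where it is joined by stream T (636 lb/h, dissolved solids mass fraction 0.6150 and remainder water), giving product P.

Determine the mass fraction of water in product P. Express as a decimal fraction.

Overall, product flow = 3726 lb/h.
water in = 1430×0.503 + 1660×0.711 + 636×0.385 = 2144.4 lb/h.
water fraction in P = 0.5755.

0.5755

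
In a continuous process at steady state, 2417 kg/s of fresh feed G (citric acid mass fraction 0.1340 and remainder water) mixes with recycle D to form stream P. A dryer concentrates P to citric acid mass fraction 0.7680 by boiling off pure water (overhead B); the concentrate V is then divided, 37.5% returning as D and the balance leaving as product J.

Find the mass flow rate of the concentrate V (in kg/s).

Overall citric acid balance (none leaves overhead): citric acid in fresh feed = citric acid in product, i.e. 2417×0.134 = (1−0.375)·V·0.768.
V = 323.88/(0.768×0.625) = 674.75 kg/s.

674.7 kg/s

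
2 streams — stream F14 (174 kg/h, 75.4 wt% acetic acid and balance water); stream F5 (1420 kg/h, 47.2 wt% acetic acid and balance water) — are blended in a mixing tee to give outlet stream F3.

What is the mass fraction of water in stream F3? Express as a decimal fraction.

Total flow out = 174 + 1420 = 1594 kg/h.
water in = 174×0.246 + 1420×0.528 = 792.56 kg/h.
water mass fraction in F3 = 792.56/1594 = 0.4972.

0.4972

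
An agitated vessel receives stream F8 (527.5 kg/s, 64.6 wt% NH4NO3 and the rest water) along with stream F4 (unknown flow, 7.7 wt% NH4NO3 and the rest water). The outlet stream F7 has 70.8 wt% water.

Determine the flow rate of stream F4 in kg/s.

868.5 kg/s

Let F4 be the unknown flow. Total out = 527.5 + F4.
water balance: 186.73 + 0.923·F4 = 0.708·(527.5 + F4)
(0.923 − 0.708)·F4 = 0.708×527.5 − 186.73 = 186.73
F4 = 186.73 / 0.215 = 868.53 kg/s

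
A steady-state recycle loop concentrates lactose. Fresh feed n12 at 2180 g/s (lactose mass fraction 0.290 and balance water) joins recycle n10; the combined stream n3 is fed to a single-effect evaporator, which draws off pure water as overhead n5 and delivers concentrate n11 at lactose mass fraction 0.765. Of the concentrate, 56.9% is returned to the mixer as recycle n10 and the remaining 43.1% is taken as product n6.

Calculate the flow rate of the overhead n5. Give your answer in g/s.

1354 g/s

Overall lactose balance (none leaves overhead): lactose in fresh feed = lactose in product, i.e. 2180×0.290 = (1−0.569)·n11·0.765.
n11 = 632.2/(0.765×0.431) = 1917.4 g/s.
Recycle n10 = 0.569×1917.4 = 1091 g/s.
Combined feed n3 = 2180 + 1091 = 3271 g/s.
Overhead n5 = n3 − n11 = 3271 − 1917.4 = 1353.6 g/s.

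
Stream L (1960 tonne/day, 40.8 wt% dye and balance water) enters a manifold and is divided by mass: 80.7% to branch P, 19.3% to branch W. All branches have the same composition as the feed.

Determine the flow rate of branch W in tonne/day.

Branch W flow = 0.193×1960 = 378.28 tonne/day.

378.3 tonne/day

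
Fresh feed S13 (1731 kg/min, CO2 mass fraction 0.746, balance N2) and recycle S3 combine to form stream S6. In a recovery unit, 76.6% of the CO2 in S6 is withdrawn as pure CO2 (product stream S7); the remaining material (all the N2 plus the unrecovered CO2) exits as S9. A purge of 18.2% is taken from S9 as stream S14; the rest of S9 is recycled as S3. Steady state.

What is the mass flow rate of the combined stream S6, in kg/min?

4013 kg/min

N2 enters only via S13 and leaves only via the purge: 1731×0.254 = 0.182×(N2 in S9), and the recovery unit passes all N2, so N2 in S6 = N2 in S9 = 2415.8 kg/min.
CO2 in S6: m_A = 1731×0.746 + (1−0.182)·(1−0.766)·m_A, so m_A = 1291.3/0.8086 = 1597 kg/min.
S6 = 1597 + 2415.8 = 4012.8 kg/min.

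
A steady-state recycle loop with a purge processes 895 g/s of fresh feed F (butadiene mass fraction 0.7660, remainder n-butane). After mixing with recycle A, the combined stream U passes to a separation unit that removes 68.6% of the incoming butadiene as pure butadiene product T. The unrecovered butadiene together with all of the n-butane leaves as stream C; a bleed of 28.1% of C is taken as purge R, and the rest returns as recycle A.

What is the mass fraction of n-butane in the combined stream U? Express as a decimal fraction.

0.4570

n-butane enters only via F and leaves only via the purge: 895×0.234 = 0.281×(n-butane in C), and the separation unit passes all n-butane, so n-butane in U = n-butane in C = 745.3 g/s.
butadiene in U: m_A = 895×0.766 + (1−0.281)·(1−0.686)·m_A, so m_A = 685.57/0.7742 = 885.48 g/s.
U = 885.48 + 745.3 = 1630.8 g/s.
n-butane fraction in U = 745.3/1630.8 = 0.4570.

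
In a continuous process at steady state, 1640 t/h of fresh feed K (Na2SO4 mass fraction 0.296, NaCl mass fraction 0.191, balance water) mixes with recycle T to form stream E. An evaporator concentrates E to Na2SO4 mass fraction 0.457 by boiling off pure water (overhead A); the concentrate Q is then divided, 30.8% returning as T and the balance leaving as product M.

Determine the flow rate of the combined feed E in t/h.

2113 t/h

Overall Na2SO4 balance (none leaves overhead): Na2SO4 in fresh feed = Na2SO4 in product, i.e. 1640×0.296 = (1−0.308)·Q·0.457.
Q = 485.44/(0.457×0.692) = 1535 t/h.
Recycle T = 0.308×1535 = 472.79 t/h.
Combined feed E = 1640 + 472.79 = 2112.8 t/h.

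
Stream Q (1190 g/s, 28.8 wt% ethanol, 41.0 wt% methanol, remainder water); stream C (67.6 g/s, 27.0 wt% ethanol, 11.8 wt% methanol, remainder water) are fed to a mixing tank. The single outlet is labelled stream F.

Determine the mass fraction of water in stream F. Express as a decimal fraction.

0.3187

Total flow out = 1190 + 67.6 = 1257.6 g/s.
water in = 1190×0.302 + 67.6×0.612 = 400.75 g/s.
water mass fraction in F = 400.75/1257.6 = 0.3187.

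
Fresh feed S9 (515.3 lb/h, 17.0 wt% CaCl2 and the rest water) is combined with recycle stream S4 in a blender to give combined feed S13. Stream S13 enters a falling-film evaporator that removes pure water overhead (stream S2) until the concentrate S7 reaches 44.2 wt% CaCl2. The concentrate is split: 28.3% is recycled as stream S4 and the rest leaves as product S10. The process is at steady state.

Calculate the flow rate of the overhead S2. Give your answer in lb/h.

317.1 lb/h

Overall CaCl2 balance (none leaves overhead): CaCl2 in fresh feed = CaCl2 in product, i.e. 515.3×0.170 = (1−0.283)·S7·0.442.
S7 = 87.601/(0.442×0.717) = 276.42 lb/h.
Recycle S4 = 0.283×276.42 = 78.227 lb/h.
Combined feed S13 = 515.3 + 78.227 = 593.53 lb/h.
Overhead S2 = S13 − S7 = 593.53 − 276.42 = 317.11 lb/h.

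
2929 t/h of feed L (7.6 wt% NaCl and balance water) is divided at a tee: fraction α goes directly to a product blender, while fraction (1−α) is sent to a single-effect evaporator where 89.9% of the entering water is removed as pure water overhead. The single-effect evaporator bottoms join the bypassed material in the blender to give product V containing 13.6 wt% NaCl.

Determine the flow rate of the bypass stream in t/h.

All 2929×0.076 = 222.6 t/h of NaCl reaches V, so V = 222.6/0.136 = 1636.8 t/h and vapour = 1292.2 t/h.
The evaporator receives (1−α)·2929 of feed at 0.924 water and removes 0.899 of that water:
0.899×0.924×(1−α)×2929 = 1292.2
(1−α) = 1292.2/2433.1 = 0.5311;  α = 0.4689.
Bypass flow = 0.4689×2929 = 1373.4 t/h.

1373 t/h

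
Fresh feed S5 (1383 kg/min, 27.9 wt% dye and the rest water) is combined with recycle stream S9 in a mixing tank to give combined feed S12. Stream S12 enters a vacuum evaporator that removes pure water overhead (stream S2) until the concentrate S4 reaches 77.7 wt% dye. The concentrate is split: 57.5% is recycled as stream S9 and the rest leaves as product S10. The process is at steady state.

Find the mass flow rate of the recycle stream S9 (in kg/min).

Overall dye balance (none leaves overhead): dye in fresh feed = dye in product, i.e. 1383×0.279 = (1−0.575)·S4·0.777.
S4 = 385.86/(0.777×0.425) = 1168.5 kg/min.
Recycle S9 = 0.575×1168.5 = 671.87 kg/min.

671.9 kg/min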